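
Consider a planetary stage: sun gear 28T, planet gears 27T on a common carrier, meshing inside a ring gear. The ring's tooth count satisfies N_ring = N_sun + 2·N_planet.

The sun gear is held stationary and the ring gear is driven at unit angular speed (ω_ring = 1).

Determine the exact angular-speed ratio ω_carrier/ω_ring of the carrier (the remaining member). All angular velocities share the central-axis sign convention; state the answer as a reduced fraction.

41/55

N_ring = 28 + 2·27 = 82
28(ω_s−ω_c) = −82(ω_r−ω_c),  ω_s=0, ω_r=1
28(0−ω_c) = −82(1−ω_c)  ⇒  110ω_c = 82  ⇒  ω_c = 41/55
ω_c/ω_r = 41/55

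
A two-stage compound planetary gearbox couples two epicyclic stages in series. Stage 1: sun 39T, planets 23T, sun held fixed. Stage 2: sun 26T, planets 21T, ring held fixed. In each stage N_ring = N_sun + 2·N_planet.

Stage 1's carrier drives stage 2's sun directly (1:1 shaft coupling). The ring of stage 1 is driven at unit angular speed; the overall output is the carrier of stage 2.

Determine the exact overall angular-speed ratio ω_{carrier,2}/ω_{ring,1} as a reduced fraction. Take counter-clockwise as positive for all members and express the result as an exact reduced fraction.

1105/5828

Stage 1: N_ring = 39 + 2·23 = 85
Stage 1: 39(ω_s−ω_c) = −85(ω_r−ω_c),  ω_s=0, ω_r=1
Stage 1: 39(0−ω_c) = −85(1−ω_c)  ⇒  124ω_c = 85  ⇒  ω_c = 85/124
  ⇒ ω_c¹/ω_r¹ = 85/124
Stage 2: N_ring = 26 + 2·21 = 68
Stage 2: 26(ω_s−ω_c) = −68(ω_r−ω_c),  ω_r=0, ω_s=1
Stage 2: 26(1−ω_c) = −68(0−ω_c)  ⇒  94ω_c = 26  ⇒  ω_c = 13/47
  ⇒ ω_c²/ω_s² = 13/47
Coupling ω_s² = ω_c¹ ⇒ overall = 85/124 × 13/47 = 1105/5828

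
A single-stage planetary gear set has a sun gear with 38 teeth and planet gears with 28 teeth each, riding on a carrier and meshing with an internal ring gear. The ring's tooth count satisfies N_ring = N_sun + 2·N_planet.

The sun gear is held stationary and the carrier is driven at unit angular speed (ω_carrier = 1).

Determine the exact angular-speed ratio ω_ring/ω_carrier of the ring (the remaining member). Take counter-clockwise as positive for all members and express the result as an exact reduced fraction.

66/47

N_ring = 38 + 2·28 = 94
38(ω_s−ω_c) = −94(ω_r−ω_c),  ω_s=0, ω_c=1
ω_r = 1 − (38/94)(0−1) = 66/47
ω_r/ω_c = 66/47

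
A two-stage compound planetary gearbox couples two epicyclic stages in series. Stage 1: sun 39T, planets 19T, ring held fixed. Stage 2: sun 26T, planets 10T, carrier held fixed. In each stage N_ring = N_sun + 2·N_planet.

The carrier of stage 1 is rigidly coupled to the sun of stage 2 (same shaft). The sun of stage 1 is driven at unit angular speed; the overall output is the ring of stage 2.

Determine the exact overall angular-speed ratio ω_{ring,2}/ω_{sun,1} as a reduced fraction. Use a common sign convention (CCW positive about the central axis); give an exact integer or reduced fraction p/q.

Stage 1: N_ring = 39 + 2·19 = 77
Stage 1: 39(ω_s−ω_c) = −77(ω_r−ω_c),  ω_r=0, ω_s=1
Stage 1: 39(1−ω_c) = −77(0−ω_c)  ⇒  116ω_c = 39  ⇒  ω_c = 39/116
  ⇒ ω_c¹/ω_s¹ = 39/116
Stage 2: N_ring = 26 + 2·10 = 46
Stage 2: 26(ω_s−ω_c) = −46(ω_r−ω_c),  ω_c=0, ω_s=1
Stage 2: ω_r = 0 − (26/46)(1−0) = -13/23
  ⇒ ω_r²/ω_s² = -13/23
Coupling ω_s² = ω_c¹ ⇒ overall = 39/116 × -13/23 = -507/2668

-507/2668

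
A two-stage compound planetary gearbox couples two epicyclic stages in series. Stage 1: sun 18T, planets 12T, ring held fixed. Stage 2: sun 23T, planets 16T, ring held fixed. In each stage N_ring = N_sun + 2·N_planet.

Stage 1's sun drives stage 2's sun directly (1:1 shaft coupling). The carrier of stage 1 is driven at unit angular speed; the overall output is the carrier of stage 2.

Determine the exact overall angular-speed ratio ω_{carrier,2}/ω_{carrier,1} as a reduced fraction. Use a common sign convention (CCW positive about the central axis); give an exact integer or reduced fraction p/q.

115/117

Stage 1: N_ring = 18 + 2·12 = 42
Stage 1: 18(ω_s−ω_c) = −42(ω_r−ω_c),  ω_r=0, ω_c=1
Stage 1: ω_s = 1 − (42/18)(0−1) = 10/3
  ⇒ ω_s¹/ω_c¹ = 10/3
Stage 2: N_ring = 23 + 2·16 = 55
Stage 2: 23(ω_s−ω_c) = −55(ω_r−ω_c),  ω_r=0, ω_s=1
Stage 2: 23(1−ω_c) = −55(0−ω_c)  ⇒  78ω_c = 23  ⇒  ω_c = 23/78
  ⇒ ω_c²/ω_s² = 23/78
Coupling ω_s² = ω_s¹ ⇒ overall = 10/3 × 23/78 = 115/117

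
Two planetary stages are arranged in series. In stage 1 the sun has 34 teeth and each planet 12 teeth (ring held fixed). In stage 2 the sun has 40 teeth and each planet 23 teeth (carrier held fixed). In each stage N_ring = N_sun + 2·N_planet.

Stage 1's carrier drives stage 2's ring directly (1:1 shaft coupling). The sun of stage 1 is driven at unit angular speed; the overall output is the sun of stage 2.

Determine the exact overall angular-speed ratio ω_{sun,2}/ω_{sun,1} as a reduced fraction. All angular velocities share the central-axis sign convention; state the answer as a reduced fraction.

Stage 1: N_ring = 34 + 2·12 = 58
Stage 1: 34(ω_s−ω_c) = −58(ω_r−ω_c),  ω_r=0, ω_s=1
Stage 1: 34(1−ω_c) = −58(0−ω_c)  ⇒  92ω_c = 34  ⇒  ω_c = 17/46
  ⇒ ω_c¹/ω_s¹ = 17/46
Stage 2: N_ring = 40 + 2·23 = 86
Stage 2: 40(ω_s−ω_c) = −86(ω_r−ω_c),  ω_c=0, ω_r=1
Stage 2: ω_s = 0 − (86/40)(1−0) = -43/20
  ⇒ ω_s²/ω_r² = -43/20
Coupling ω_r² = ω_c¹ ⇒ overall = 17/46 × -43/20 = -731/920

-731/920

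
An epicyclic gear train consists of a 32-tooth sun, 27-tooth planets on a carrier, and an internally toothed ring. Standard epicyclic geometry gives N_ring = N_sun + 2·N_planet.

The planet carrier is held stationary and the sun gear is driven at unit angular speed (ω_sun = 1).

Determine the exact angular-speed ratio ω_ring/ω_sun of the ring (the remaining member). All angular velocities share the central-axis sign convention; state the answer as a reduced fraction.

-16/43

N_ring = 32 + 2·27 = 86
32(ω_s−ω_c) = −86(ω_r−ω_c),  ω_c=0, ω_s=1
ω_r = 0 − (32/86)(1−0) = -16/43
ω_r/ω_s = -16/43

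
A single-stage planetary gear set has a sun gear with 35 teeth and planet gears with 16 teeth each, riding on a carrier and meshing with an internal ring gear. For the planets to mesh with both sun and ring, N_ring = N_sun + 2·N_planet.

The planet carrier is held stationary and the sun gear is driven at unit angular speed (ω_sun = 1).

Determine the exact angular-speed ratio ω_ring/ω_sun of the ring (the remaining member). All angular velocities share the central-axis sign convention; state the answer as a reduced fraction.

-35/67

N_ring = 35 + 2·16 = 67
35(ω_s−ω_c) = −67(ω_r−ω_c),  ω_c=0, ω_s=1
ω_r = 0 − (35/67)(1−0) = -35/67
ω_r/ω_s = -35/67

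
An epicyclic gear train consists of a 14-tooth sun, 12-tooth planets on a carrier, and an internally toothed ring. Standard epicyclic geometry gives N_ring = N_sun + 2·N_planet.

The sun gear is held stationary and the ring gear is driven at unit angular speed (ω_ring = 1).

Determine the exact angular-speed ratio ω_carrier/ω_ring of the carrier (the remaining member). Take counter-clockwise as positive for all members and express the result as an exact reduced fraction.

19/26

N_ring = 14 + 2·12 = 38
14(ω_s−ω_c) = −38(ω_r−ω_c),  ω_s=0, ω_r=1
14(0−ω_c) = −38(1−ω_c)  ⇒  52ω_c = 38  ⇒  ω_c = 19/26
ω_c/ω_r = 19/26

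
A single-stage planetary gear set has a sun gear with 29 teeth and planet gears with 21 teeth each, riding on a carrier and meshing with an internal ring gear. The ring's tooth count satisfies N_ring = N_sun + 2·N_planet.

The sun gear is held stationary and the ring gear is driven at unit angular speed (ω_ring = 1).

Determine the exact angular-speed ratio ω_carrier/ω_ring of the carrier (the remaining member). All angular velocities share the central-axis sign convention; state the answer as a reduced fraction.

71/100

N_ring = 29 + 2·21 = 71
29(ω_s−ω_c) = −71(ω_r−ω_c),  ω_s=0, ω_r=1
29(0−ω_c) = −71(1−ω_c)  ⇒  100ω_c = 71  ⇒  ω_c = 71/100
ω_c/ω_r = 71/100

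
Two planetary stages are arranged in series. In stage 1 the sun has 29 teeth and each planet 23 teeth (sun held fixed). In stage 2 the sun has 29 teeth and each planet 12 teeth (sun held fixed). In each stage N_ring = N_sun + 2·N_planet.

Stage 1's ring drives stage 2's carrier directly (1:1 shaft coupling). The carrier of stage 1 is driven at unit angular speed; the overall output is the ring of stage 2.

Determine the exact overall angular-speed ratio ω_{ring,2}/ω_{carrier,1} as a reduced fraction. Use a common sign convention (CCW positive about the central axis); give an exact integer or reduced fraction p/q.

8528/3975

Stage 1: N_ring = 29 + 2·23 = 75
Stage 1: 29(ω_s−ω_c) = −75(ω_r−ω_c),  ω_s=0, ω_c=1
Stage 1: ω_r = 1 − (29/75)(0−1) = 104/75
  ⇒ ω_r¹/ω_c¹ = 104/75
Stage 2: N_ring = 29 + 2·12 = 53
Stage 2: 29(ω_s−ω_c) = −53(ω_r−ω_c),  ω_s=0, ω_c=1
Stage 2: ω_r = 1 − (29/53)(0−1) = 82/53
  ⇒ ω_r²/ω_c² = 82/53
Coupling ω_c² = ω_r¹ ⇒ overall = 104/75 × 82/53 = 8528/3975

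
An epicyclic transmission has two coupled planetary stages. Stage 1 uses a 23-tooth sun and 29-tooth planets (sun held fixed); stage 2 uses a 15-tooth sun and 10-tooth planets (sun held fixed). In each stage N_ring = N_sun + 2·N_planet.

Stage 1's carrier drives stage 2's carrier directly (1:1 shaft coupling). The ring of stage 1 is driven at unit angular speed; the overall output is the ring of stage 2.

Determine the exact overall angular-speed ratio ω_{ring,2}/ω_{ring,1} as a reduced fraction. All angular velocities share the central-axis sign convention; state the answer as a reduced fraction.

Stage 1: N_ring = 23 + 2·29 = 81
Stage 1: 23(ω_s−ω_c) = −81(ω_r−ω_c),  ω_s=0, ω_r=1
Stage 1: 23(0−ω_c) = −81(1−ω_c)  ⇒  104ω_c = 81  ⇒  ω_c = 81/104
  ⇒ ω_c¹/ω_r¹ = 81/104
Stage 2: N_ring = 15 + 2·10 = 35
Stage 2: 15(ω_s−ω_c) = −35(ω_r−ω_c),  ω_s=0, ω_c=1
Stage 2: ω_r = 1 − (15/35)(0−1) = 10/7
  ⇒ ω_r²/ω_c² = 10/7
Coupling ω_c² = ω_c¹ ⇒ overall = 81/104 × 10/7 = 405/364

405/364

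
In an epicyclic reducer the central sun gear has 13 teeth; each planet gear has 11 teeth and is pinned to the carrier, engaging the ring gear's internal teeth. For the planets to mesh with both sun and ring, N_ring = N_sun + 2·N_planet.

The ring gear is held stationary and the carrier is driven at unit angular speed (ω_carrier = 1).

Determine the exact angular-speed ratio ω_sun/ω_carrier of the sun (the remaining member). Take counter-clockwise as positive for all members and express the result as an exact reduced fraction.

N_ring = 13 + 2·11 = 35
13(ω_s−ω_c) = −35(ω_r−ω_c),  ω_r=0, ω_c=1
ω_s = 1 − (35/13)(0−1) = 48/13
ω_s/ω_c = 48/13

48/13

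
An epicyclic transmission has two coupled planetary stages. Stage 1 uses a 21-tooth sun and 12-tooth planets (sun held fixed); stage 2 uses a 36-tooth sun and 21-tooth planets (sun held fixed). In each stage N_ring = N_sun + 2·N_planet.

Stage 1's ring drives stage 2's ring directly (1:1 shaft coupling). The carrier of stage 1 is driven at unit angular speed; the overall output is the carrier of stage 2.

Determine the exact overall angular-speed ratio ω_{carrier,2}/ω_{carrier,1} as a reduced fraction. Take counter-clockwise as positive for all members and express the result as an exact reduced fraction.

Stage 1: N_ring = 21 + 2·12 = 45
Stage 1: 21(ω_s−ω_c) = −45(ω_r−ω_c),  ω_s=0, ω_c=1
Stage 1: ω_r = 1 − (21/45)(0−1) = 22/15
  ⇒ ω_r¹/ω_c¹ = 22/15
Stage 2: N_ring = 36 + 2·21 = 78
Stage 2: 36(ω_s−ω_c) = −78(ω_r−ω_c),  ω_s=0, ω_r=1
Stage 2: 36(0−ω_c) = −78(1−ω_c)  ⇒  114ω_c = 78  ⇒  ω_c = 13/19
  ⇒ ω_c²/ω_r² = 13/19
Coupling ω_r² = ω_r¹ ⇒ overall = 22/15 × 13/19 = 286/285

286/285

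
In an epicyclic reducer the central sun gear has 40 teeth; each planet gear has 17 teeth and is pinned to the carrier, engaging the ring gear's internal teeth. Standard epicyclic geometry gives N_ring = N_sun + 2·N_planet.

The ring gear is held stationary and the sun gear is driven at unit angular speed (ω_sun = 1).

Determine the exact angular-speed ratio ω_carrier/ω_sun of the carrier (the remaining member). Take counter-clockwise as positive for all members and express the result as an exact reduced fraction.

N_ring = 40 + 2·17 = 74
40(ω_s−ω_c) = −74(ω_r−ω_c),  ω_r=0, ω_s=1
40(1−ω_c) = −74(0−ω_c)  ⇒  114ω_c = 40  ⇒  ω_c = 20/57
ω_c/ω_s = 20/57

20/57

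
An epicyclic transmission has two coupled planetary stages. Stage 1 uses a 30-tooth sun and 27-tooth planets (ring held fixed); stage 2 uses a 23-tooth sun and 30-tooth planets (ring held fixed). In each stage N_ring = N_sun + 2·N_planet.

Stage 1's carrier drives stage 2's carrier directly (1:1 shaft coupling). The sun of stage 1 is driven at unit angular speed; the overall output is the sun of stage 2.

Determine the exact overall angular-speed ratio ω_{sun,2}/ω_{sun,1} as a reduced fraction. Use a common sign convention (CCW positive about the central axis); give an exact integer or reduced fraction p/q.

530/437

Stage 1: N_ring = 30 + 2·27 = 84
Stage 1: 30(ω_s−ω_c) = −84(ω_r−ω_c),  ω_r=0, ω_s=1
Stage 1: 30(1−ω_c) = −84(0−ω_c)  ⇒  114ω_c = 30  ⇒  ω_c = 5/19
  ⇒ ω_c¹/ω_s¹ = 5/19
Stage 2: N_ring = 23 + 2·30 = 83
Stage 2: 23(ω_s−ω_c) = −83(ω_r−ω_c),  ω_r=0, ω_c=1
Stage 2: ω_s = 1 − (83/23)(0−1) = 106/23
  ⇒ ω_s²/ω_c² = 106/23
Coupling ω_c² = ω_c¹ ⇒ overall = 5/19 × 106/23 = 530/437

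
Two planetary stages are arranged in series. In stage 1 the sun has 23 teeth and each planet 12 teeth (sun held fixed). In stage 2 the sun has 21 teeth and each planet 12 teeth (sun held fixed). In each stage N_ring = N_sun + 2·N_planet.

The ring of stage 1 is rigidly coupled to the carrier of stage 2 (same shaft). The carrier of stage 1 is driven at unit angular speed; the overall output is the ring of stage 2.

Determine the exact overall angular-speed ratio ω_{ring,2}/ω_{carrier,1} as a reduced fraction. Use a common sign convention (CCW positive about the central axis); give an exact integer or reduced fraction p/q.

308/141

Stage 1: N_ring = 23 + 2·12 = 47
Stage 1: 23(ω_s−ω_c) = −47(ω_r−ω_c),  ω_s=0, ω_c=1
Stage 1: ω_r = 1 − (23/47)(0−1) = 70/47
  ⇒ ω_r¹/ω_c¹ = 70/47
Stage 2: N_ring = 21 + 2·12 = 45
Stage 2: 21(ω_s−ω_c) = −45(ω_r−ω_c),  ω_s=0, ω_c=1
Stage 2: ω_r = 1 − (21/45)(0−1) = 22/15
  ⇒ ω_r²/ω_c² = 22/15
Coupling ω_c² = ω_r¹ ⇒ overall = 70/47 × 22/15 = 308/141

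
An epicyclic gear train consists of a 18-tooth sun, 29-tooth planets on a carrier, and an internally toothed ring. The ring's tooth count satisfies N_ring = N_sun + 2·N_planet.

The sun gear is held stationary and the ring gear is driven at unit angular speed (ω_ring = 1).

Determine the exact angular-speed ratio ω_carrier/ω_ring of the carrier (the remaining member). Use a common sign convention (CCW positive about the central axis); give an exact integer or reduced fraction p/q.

38/47

N_ring = 18 + 2·29 = 76
18(ω_s−ω_c) = −76(ω_r−ω_c),  ω_s=0, ω_r=1
18(0−ω_c) = −76(1−ω_c)  ⇒  94ω_c = 76  ⇒  ω_c = 38/47
ω_c/ω_r = 38/47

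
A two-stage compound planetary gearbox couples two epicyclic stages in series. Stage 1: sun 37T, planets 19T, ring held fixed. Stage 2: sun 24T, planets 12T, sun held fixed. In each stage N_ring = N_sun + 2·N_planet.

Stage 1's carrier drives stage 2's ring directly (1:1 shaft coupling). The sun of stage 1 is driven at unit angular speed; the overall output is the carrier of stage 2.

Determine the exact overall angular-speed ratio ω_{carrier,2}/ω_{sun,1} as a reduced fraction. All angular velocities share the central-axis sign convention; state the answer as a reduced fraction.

37/168

Stage 1: N_ring = 37 + 2·19 = 75
Stage 1: 37(ω_s−ω_c) = −75(ω_r−ω_c),  ω_r=0, ω_s=1
Stage 1: 37(1−ω_c) = −75(0−ω_c)  ⇒  112ω_c = 37  ⇒  ω_c = 37/112
  ⇒ ω_c¹/ω_s¹ = 37/112
Stage 2: N_ring = 24 + 2·12 = 48
Stage 2: 24(ω_s−ω_c) = −48(ω_r−ω_c),  ω_s=0, ω_r=1
Stage 2: 24(0−ω_c) = −48(1−ω_c)  ⇒  72ω_c = 48  ⇒  ω_c = 2/3
  ⇒ ω_c²/ω_r² = 2/3
Coupling ω_r² = ω_c¹ ⇒ overall = 37/112 × 2/3 = 37/168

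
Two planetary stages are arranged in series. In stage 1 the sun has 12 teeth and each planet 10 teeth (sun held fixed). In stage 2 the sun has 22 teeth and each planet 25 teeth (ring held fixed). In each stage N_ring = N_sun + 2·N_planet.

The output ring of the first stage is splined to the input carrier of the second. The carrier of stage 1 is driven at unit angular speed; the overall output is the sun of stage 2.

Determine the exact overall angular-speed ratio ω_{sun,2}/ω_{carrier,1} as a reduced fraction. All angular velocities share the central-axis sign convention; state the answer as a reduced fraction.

Stage 1: N_ring = 12 + 2·10 = 32
Stage 1: 12(ω_s−ω_c) = −32(ω_r−ω_c),  ω_s=0, ω_c=1
Stage 1: ω_r = 1 − (12/32)(0−1) = 11/8
  ⇒ ω_r¹/ω_c¹ = 11/8
Stage 2: N_ring = 22 + 2·25 = 72
Stage 2: 22(ω_s−ω_c) = −72(ω_r−ω_c),  ω_r=0, ω_c=1
Stage 2: ω_s = 1 − (72/22)(0−1) = 47/11
  ⇒ ω_s²/ω_c² = 47/11
Coupling ω_c² = ω_r¹ ⇒ overall = 11/8 × 47/11 = 47/8

47/8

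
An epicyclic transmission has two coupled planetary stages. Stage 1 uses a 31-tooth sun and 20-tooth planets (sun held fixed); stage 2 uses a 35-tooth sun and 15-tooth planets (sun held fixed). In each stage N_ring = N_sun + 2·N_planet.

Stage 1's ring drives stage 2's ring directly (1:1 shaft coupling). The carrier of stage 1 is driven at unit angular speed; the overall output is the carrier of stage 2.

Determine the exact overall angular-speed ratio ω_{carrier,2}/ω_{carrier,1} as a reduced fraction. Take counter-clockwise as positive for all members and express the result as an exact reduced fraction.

663/710

Stage 1: N_ring = 31 + 2·20 = 71
Stage 1: 31(ω_s−ω_c) = −71(ω_r−ω_c),  ω_s=0, ω_c=1
Stage 1: ω_r = 1 − (31/71)(0−1) = 102/71
  ⇒ ω_r¹/ω_c¹ = 102/71
Stage 2: N_ring = 35 + 2·15 = 65
Stage 2: 35(ω_s−ω_c) = −65(ω_r−ω_c),  ω_s=0, ω_r=1
Stage 2: 35(0−ω_c) = −65(1−ω_c)  ⇒  100ω_c = 65  ⇒  ω_c = 13/20
  ⇒ ω_c²/ω_r² = 13/20
Coupling ω_r² = ω_r¹ ⇒ overall = 102/71 × 13/20 = 663/710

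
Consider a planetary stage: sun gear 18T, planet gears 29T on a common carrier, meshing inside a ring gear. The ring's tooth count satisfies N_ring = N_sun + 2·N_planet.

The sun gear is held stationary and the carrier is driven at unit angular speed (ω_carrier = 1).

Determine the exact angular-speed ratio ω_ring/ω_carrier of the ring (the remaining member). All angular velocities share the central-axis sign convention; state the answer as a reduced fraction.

47/38

N_ring = 18 + 2·29 = 76
18(ω_s−ω_c) = −76(ω_r−ω_c),  ω_s=0, ω_c=1
ω_r = 1 − (18/76)(0−1) = 47/38
ω_r/ω_c = 47/38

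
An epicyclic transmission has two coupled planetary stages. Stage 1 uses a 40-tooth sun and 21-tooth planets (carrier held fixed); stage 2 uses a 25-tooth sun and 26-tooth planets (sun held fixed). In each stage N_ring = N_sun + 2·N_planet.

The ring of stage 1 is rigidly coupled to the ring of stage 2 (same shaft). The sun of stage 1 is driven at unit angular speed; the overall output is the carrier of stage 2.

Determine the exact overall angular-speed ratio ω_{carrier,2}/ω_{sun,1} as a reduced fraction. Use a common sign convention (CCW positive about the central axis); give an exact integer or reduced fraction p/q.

-770/2091

Stage 1: N_ring = 40 + 2·21 = 82
Stage 1: 40(ω_s−ω_c) = −82(ω_r−ω_c),  ω_c=0, ω_s=1
Stage 1: ω_r = 0 − (40/82)(1−0) = -20/41
  ⇒ ω_r¹/ω_s¹ = -20/41
Stage 2: N_ring = 25 + 2·26 = 77
Stage 2: 25(ω_s−ω_c) = −77(ω_r−ω_c),  ω_s=0, ω_r=1
Stage 2: 25(0−ω_c) = −77(1−ω_c)  ⇒  102ω_c = 77  ⇒  ω_c = 77/102
  ⇒ ω_c²/ω_r² = 77/102
Coupling ω_r² = ω_r¹ ⇒ overall = -20/41 × 77/102 = -770/2091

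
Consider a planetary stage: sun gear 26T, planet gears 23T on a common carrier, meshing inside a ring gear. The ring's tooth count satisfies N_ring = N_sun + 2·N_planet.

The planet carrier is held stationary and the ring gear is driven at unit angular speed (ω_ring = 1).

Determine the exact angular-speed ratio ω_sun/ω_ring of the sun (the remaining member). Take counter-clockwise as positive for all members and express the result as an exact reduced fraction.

N_ring = 26 + 2·23 = 72
26(ω_s−ω_c) = −72(ω_r−ω_c),  ω_c=0, ω_r=1
ω_s = 0 − (72/26)(1−0) = -36/13
ω_s/ω_r = -36/13

-36/13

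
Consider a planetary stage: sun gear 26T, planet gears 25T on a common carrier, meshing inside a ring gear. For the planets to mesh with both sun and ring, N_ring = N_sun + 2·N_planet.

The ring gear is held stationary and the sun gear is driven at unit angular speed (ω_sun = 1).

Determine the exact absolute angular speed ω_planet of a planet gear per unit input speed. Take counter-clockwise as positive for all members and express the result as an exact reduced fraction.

-13/25

N_ring = 26 + 2·25 = 76
26(ω_s−ω_c) = −76(ω_r−ω_c),  ω_r=0, ω_s=1
26(1−ω_c) = −76(0−ω_c)  ⇒  102ω_c = 26  ⇒  ω_c = 13/51
sun–planet: 26·(1−13/51) = −25·(ω_p−ω_c)  ⇒  ω_p−ω_c = −(26/25)·(38/51) = -988/1275
ω_p = 13/51 − 988/1275 = -13/25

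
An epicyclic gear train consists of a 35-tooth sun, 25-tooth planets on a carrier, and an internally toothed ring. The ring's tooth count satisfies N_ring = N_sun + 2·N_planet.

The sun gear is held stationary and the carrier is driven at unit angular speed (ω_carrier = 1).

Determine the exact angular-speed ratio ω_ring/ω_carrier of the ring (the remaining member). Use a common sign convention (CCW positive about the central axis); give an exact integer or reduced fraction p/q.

24/17

N_ring = 35 + 2·25 = 85
35(ω_s−ω_c) = −85(ω_r−ω_c),  ω_s=0, ω_c=1
ω_r = 1 − (35/85)(0−1) = 24/17
ω_r/ω_c = 24/17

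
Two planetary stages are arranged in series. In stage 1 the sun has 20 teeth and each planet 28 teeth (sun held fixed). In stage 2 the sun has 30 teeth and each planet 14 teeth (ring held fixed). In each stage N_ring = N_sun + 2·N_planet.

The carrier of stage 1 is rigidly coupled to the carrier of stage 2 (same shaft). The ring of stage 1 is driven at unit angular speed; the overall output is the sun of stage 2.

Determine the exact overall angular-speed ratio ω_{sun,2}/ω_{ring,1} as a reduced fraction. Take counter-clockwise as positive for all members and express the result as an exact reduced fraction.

Stage 1: N_ring = 20 + 2·28 = 76
Stage 1: 20(ω_s−ω_c) = −76(ω_r−ω_c),  ω_s=0, ω_r=1
Stage 1: 20(0−ω_c) = −76(1−ω_c)  ⇒  96ω_c = 76  ⇒  ω_c = 19/24
  ⇒ ω_c¹/ω_r¹ = 19/24
Stage 2: N_ring = 30 + 2·14 = 58
Stage 2: 30(ω_s−ω_c) = −58(ω_r−ω_c),  ω_r=0, ω_c=1
Stage 2: ω_s = 1 − (58/30)(0−1) = 44/15
  ⇒ ω_s²/ω_c² = 44/15
Coupling ω_c² = ω_c¹ ⇒ overall = 19/24 × 44/15 = 209/90

209/90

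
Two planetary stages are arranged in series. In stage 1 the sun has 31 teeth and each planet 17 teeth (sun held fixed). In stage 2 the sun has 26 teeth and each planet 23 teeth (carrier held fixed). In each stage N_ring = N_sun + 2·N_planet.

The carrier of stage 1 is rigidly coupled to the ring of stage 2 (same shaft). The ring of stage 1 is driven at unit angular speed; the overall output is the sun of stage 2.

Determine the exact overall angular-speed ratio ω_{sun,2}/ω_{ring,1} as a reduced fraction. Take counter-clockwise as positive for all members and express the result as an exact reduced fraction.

Stage 1: N_ring = 31 + 2·17 = 65
Stage 1: 31(ω_s−ω_c) = −65(ω_r−ω_c),  ω_s=0, ω_r=1
Stage 1: 31(0−ω_c) = −65(1−ω_c)  ⇒  96ω_c = 65  ⇒  ω_c = 65/96
  ⇒ ω_c¹/ω_r¹ = 65/96
Stage 2: N_ring = 26 + 2·23 = 72
Stage 2: 26(ω_s−ω_c) = −72(ω_r−ω_c),  ω_c=0, ω_r=1
Stage 2: ω_s = 0 − (72/26)(1−0) = -36/13
  ⇒ ω_s²/ω_r² = -36/13
Coupling ω_r² = ω_c¹ ⇒ overall = 65/96 × -36/13 = -15/8

-15/8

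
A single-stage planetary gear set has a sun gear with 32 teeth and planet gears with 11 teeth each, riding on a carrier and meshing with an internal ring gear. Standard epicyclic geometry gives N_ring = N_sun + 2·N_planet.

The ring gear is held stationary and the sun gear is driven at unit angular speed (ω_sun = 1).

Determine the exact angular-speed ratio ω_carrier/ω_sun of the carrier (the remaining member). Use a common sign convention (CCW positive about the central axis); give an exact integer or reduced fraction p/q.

16/43

N_ring = 32 + 2·11 = 54
32(ω_s−ω_c) = −54(ω_r−ω_c),  ω_r=0, ω_s=1
32(1−ω_c) = −54(0−ω_c)  ⇒  86ω_c = 32  ⇒  ω_c = 16/43
ω_c/ω_s = 16/43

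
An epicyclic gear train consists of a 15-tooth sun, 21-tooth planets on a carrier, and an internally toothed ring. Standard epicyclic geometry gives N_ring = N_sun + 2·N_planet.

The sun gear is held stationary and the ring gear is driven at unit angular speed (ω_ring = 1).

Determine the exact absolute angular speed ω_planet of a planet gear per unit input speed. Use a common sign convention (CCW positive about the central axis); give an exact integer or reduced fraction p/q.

19/14

N_ring = 15 + 2·21 = 57
15(ω_s−ω_c) = −57(ω_r−ω_c),  ω_s=0, ω_r=1
15(0−ω_c) = −57(1−ω_c)  ⇒  72ω_c = 57  ⇒  ω_c = 19/24
sun–planet: 15·(0−19/24) = −21·(ω_p−ω_c)  ⇒  ω_p−ω_c = −(15/21)·(-19/24) = 95/168
ω_p = 19/24 + 95/168 = 19/14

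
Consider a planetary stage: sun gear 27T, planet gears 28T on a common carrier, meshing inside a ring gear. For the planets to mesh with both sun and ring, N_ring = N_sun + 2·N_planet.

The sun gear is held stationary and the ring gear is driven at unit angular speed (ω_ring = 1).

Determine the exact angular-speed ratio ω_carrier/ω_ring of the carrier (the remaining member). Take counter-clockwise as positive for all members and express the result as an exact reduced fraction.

N_ring = 27 + 2·28 = 83
27(ω_s−ω_c) = −83(ω_r−ω_c),  ω_s=0, ω_r=1
27(0−ω_c) = −83(1−ω_c)  ⇒  110ω_c = 83  ⇒  ω_c = 83/110
ω_c/ω_r = 83/110

83/110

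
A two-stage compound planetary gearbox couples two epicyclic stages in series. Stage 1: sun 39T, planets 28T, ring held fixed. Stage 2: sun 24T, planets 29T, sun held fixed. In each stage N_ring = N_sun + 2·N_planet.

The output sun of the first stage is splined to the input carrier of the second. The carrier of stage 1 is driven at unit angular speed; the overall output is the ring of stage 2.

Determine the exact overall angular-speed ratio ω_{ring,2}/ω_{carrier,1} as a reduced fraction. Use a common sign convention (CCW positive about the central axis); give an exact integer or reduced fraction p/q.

Stage 1: N_ring = 39 + 2·28 = 95
Stage 1: 39(ω_s−ω_c) = −95(ω_r−ω_c),  ω_r=0, ω_c=1
Stage 1: ω_s = 1 − (95/39)(0−1) = 134/39
  ⇒ ω_s¹/ω_c¹ = 134/39
Stage 2: N_ring = 24 + 2·29 = 82
Stage 2: 24(ω_s−ω_c) = −82(ω_r−ω_c),  ω_s=0, ω_c=1
Stage 2: ω_r = 1 − (24/82)(0−1) = 53/41
  ⇒ ω_r²/ω_c² = 53/41
Coupling ω_c² = ω_s¹ ⇒ overall = 134/39 × 53/41 = 7102/1599

7102/1599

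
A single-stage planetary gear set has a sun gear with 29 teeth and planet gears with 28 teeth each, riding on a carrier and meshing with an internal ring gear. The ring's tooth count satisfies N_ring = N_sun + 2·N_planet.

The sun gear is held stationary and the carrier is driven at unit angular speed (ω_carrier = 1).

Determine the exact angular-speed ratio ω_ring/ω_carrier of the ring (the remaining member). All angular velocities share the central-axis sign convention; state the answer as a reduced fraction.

N_ring = 29 + 2·28 = 85
29(ω_s−ω_c) = −85(ω_r−ω_c),  ω_s=0, ω_c=1
ω_r = 1 − (29/85)(0−1) = 114/85
ω_r/ω_c = 114/85

114/85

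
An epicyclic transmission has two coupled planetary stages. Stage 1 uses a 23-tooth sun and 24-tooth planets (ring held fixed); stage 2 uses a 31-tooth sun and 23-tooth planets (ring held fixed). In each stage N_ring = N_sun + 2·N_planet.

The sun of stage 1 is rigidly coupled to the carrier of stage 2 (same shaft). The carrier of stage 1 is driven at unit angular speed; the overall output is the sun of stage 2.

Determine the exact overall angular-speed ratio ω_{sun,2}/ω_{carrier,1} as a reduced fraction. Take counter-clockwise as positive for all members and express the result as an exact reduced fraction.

Stage 1: N_ring = 23 + 2·24 = 71
Stage 1: 23(ω_s−ω_c) = −71(ω_r−ω_c),  ω_r=0, ω_c=1
Stage 1: ω_s = 1 − (71/23)(0−1) = 94/23
  ⇒ ω_s¹/ω_c¹ = 94/23
Stage 2: N_ring = 31 + 2·23 = 77
Stage 2: 31(ω_s−ω_c) = −77(ω_r−ω_c),  ω_r=0, ω_c=1
Stage 2: ω_s = 1 − (77/31)(0−1) = 108/31
  ⇒ ω_s²/ω_c² = 108/31
Coupling ω_c² = ω_s¹ ⇒ overall = 94/23 × 108/31 = 10152/713

10152/713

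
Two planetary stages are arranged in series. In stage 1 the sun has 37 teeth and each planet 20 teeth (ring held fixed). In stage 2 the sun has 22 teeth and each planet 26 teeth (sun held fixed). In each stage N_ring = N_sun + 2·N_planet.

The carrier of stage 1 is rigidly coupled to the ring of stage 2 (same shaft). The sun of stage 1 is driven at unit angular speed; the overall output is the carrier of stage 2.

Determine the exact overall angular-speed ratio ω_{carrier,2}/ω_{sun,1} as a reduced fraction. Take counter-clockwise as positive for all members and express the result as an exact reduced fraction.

1369/5472

Stage 1: N_ring = 37 + 2·20 = 77
Stage 1: 37(ω_s−ω_c) = −77(ω_r−ω_c),  ω_r=0, ω_s=1
Stage 1: 37(1−ω_c) = −77(0−ω_c)  ⇒  114ω_c = 37  ⇒  ω_c = 37/114
  ⇒ ω_c¹/ω_s¹ = 37/114
Stage 2: N_ring = 22 + 2·26 = 74
Stage 2: 22(ω_s−ω_c) = −74(ω_r−ω_c),  ω_s=0, ω_r=1
Stage 2: 22(0−ω_c) = −74(1−ω_c)  ⇒  96ω_c = 74  ⇒  ω_c = 37/48
  ⇒ ω_c²/ω_r² = 37/48
Coupling ω_r² = ω_c¹ ⇒ overall = 37/114 × 37/48 = 1369/5472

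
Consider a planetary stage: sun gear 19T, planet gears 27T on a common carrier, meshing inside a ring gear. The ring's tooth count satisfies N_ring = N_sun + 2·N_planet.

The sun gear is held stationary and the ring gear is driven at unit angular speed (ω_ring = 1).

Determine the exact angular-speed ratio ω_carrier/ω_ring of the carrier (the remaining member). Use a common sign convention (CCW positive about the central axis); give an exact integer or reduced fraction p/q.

N_ring = 19 + 2·27 = 73
19(ω_s−ω_c) = −73(ω_r−ω_c),  ω_s=0, ω_r=1
19(0−ω_c) = −73(1−ω_c)  ⇒  92ω_c = 73  ⇒  ω_c = 73/92
ω_c/ω_r = 73/92

73/92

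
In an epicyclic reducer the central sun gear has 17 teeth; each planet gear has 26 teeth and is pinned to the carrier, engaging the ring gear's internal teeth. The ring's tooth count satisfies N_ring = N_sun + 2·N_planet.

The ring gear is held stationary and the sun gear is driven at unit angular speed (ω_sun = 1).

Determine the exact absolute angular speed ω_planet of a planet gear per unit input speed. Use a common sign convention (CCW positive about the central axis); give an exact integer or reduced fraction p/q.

N_ring = 17 + 2·26 = 69
17(ω_s−ω_c) = −69(ω_r−ω_c),  ω_r=0, ω_s=1
17(1−ω_c) = −69(0−ω_c)  ⇒  86ω_c = 17  ⇒  ω_c = 17/86
sun–planet: 17·(1−17/86) = −26·(ω_p−ω_c)  ⇒  ω_p−ω_c = −(17/26)·(69/86) = -1173/2236
ω_p = 17/86 − 1173/2236 = -17/52

-17/52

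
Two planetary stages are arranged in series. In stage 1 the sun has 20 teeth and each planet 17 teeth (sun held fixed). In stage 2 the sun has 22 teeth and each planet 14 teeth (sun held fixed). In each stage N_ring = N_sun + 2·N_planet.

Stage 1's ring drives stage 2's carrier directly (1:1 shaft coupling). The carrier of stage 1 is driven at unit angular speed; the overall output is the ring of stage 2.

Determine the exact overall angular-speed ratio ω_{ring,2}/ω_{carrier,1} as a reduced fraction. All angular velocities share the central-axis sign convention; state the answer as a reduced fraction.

148/75

Stage 1: N_ring = 20 + 2·17 = 54
Stage 1: 20(ω_s−ω_c) = −54(ω_r−ω_c),  ω_s=0, ω_c=1
Stage 1: ω_r = 1 − (20/54)(0−1) = 37/27
  ⇒ ω_r¹/ω_c¹ = 37/27
Stage 2: N_ring = 22 + 2·14 = 50
Stage 2: 22(ω_s−ω_c) = −50(ω_r−ω_c),  ω_s=0, ω_c=1
Stage 2: ω_r = 1 − (22/50)(0−1) = 36/25
  ⇒ ω_r²/ω_c² = 36/25
Coupling ω_c² = ω_r¹ ⇒ overall = 37/27 × 36/25 = 148/75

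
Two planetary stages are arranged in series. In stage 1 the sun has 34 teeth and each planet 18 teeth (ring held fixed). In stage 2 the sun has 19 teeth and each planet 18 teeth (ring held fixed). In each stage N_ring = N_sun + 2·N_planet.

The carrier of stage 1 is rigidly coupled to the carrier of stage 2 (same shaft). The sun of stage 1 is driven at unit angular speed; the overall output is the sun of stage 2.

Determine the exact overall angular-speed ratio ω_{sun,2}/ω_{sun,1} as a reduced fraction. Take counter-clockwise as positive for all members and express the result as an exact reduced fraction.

Stage 1: N_ring = 34 + 2·18 = 70
Stage 1: 34(ω_s−ω_c) = −70(ω_r−ω_c),  ω_r=0, ω_s=1
Stage 1: 34(1−ω_c) = −70(0−ω_c)  ⇒  104ω_c = 34  ⇒  ω_c = 17/52
  ⇒ ω_c¹/ω_s¹ = 17/52
Stage 2: N_ring = 19 + 2·18 = 55
Stage 2: 19(ω_s−ω_c) = −55(ω_r−ω_c),  ω_r=0, ω_c=1
Stage 2: ω_s = 1 − (55/19)(0−1) = 74/19
  ⇒ ω_s²/ω_c² = 74/19
Coupling ω_c² = ω_c¹ ⇒ overall = 17/52 × 74/19 = 629/494

629/494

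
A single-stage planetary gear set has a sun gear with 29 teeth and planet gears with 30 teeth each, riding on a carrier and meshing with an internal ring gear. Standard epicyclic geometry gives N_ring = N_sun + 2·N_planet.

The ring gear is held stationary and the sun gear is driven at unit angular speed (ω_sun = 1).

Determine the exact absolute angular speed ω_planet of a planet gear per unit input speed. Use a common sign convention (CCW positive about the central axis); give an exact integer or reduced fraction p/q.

N_ring = 29 + 2·30 = 89
29(ω_s−ω_c) = −89(ω_r−ω_c),  ω_r=0, ω_s=1
29(1−ω_c) = −89(0−ω_c)  ⇒  118ω_c = 29  ⇒  ω_c = 29/118
sun–planet: 29·(1−29/118) = −30·(ω_p−ω_c)  ⇒  ω_p−ω_c = −(29/30)·(89/118) = -2581/3540
ω_p = 29/118 − 2581/3540 = -29/60

-29/60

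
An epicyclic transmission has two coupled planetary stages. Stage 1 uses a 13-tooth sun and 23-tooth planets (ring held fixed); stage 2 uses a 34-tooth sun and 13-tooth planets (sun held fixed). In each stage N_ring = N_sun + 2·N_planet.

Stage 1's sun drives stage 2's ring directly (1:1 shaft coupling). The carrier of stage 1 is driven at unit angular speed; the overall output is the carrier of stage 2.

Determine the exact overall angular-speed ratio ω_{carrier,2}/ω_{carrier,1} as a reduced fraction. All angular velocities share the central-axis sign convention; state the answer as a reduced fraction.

2160/611

Stage 1: N_ring = 13 + 2·23 = 59
Stage 1: 13(ω_s−ω_c) = −59(ω_r−ω_c),  ω_r=0, ω_c=1
Stage 1: ω_s = 1 − (59/13)(0−1) = 72/13
  ⇒ ω_s¹/ω_c¹ = 72/13
Stage 2: N_ring = 34 + 2·13 = 60
Stage 2: 34(ω_s−ω_c) = −60(ω_r−ω_c),  ω_s=0, ω_r=1
Stage 2: 34(0−ω_c) = −60(1−ω_c)  ⇒  94ω_c = 60  ⇒  ω_c = 30/47
  ⇒ ω_c²/ω_r² = 30/47
Coupling ω_r² = ω_s¹ ⇒ overall = 72/13 × 30/47 = 2160/611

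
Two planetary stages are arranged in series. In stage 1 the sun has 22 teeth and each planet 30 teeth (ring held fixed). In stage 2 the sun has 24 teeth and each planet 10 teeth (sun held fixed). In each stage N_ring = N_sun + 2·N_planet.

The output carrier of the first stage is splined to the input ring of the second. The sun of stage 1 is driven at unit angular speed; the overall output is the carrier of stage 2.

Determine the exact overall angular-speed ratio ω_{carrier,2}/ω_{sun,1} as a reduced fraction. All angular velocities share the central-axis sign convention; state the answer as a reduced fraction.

Stage 1: N_ring = 22 + 2·30 = 82
Stage 1: 22(ω_s−ω_c) = −82(ω_r−ω_c),  ω_r=0, ω_s=1
Stage 1: 22(1−ω_c) = −82(0−ω_c)  ⇒  104ω_c = 22  ⇒  ω_c = 11/52
  ⇒ ω_c¹/ω_s¹ = 11/52
Stage 2: N_ring = 24 + 2·10 = 44
Stage 2: 24(ω_s−ω_c) = −44(ω_r−ω_c),  ω_s=0, ω_r=1
Stage 2: 24(0−ω_c) = −44(1−ω_c)  ⇒  68ω_c = 44  ⇒  ω_c = 11/17
  ⇒ ω_c²/ω_r² = 11/17
Coupling ω_r² = ω_c¹ ⇒ overall = 11/52 × 11/17 = 121/884

121/884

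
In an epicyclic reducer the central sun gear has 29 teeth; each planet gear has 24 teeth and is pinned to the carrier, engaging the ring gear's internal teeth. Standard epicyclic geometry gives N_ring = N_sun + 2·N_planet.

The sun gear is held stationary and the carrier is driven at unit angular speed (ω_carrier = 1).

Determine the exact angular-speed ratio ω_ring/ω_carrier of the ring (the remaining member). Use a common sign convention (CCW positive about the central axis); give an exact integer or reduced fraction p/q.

106/77

N_ring = 29 + 2·24 = 77
29(ω_s−ω_c) = −77(ω_r−ω_c),  ω_s=0, ω_c=1
ω_r = 1 − (29/77)(0−1) = 106/77
ω_r/ω_c = 106/77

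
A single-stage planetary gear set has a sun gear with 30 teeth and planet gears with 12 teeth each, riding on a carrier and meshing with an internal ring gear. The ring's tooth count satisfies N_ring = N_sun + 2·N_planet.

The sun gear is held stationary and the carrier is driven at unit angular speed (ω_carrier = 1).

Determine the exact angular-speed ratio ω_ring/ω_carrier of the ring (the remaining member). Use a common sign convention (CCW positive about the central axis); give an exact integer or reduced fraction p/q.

14/9

N_ring = 30 + 2·12 = 54
30(ω_s−ω_c) = −54(ω_r−ω_c),  ω_s=0, ω_c=1
ω_r = 1 − (30/54)(0−1) = 14/9
ω_r/ω_c = 14/9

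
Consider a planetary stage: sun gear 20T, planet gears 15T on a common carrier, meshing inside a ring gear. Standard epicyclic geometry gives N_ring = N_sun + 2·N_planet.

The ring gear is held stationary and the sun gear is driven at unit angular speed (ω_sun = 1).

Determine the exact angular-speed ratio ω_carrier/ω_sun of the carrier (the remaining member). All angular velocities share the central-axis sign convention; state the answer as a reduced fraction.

2/7

N_ring = 20 + 2·15 = 50
20(ω_s−ω_c) = −50(ω_r−ω_c),  ω_r=0, ω_s=1
20(1−ω_c) = −50(0−ω_c)  ⇒  70ω_c = 20  ⇒  ω_c = 2/7
ω_c/ω_s = 2/7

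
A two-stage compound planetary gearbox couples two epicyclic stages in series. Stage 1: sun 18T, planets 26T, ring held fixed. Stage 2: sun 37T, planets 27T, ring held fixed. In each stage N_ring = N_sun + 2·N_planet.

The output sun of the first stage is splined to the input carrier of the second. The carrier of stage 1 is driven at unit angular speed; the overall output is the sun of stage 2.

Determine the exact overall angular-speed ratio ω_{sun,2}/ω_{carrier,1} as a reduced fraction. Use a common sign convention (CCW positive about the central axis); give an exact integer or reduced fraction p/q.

Stage 1: N_ring = 18 + 2·26 = 70
Stage 1: 18(ω_s−ω_c) = −70(ω_r−ω_c),  ω_r=0, ω_c=1
Stage 1: ω_s = 1 − (70/18)(0−1) = 44/9
  ⇒ ω_s¹/ω_c¹ = 44/9
Stage 2: N_ring = 37 + 2·27 = 91
Stage 2: 37(ω_s−ω_c) = −91(ω_r−ω_c),  ω_r=0, ω_c=1
Stage 2: ω_s = 1 − (91/37)(0−1) = 128/37
  ⇒ ω_s²/ω_c² = 128/37
Coupling ω_c² = ω_s¹ ⇒ overall = 44/9 × 128/37 = 5632/333

5632/333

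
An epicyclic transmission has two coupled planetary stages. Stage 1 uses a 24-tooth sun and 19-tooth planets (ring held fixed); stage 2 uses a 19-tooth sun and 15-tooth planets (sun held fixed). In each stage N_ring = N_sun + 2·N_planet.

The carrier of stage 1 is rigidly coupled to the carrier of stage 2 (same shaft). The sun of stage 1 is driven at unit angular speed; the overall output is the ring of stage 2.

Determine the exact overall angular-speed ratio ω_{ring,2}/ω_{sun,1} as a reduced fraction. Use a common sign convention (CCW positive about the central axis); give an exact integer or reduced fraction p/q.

Stage 1: N_ring = 24 + 2·19 = 62
Stage 1: 24(ω_s−ω_c) = −62(ω_r−ω_c),  ω_r=0, ω_s=1
Stage 1: 24(1−ω_c) = −62(0−ω_c)  ⇒  86ω_c = 24  ⇒  ω_c = 12/43
  ⇒ ω_c¹/ω_s¹ = 12/43
Stage 2: N_ring = 19 + 2·15 = 49
Stage 2: 19(ω_s−ω_c) = −49(ω_r−ω_c),  ω_s=0, ω_c=1
Stage 2: ω_r = 1 − (19/49)(0−1) = 68/49
  ⇒ ω_r²/ω_c² = 68/49
Coupling ω_c² = ω_c¹ ⇒ overall = 12/43 × 68/49 = 816/2107

816/2107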